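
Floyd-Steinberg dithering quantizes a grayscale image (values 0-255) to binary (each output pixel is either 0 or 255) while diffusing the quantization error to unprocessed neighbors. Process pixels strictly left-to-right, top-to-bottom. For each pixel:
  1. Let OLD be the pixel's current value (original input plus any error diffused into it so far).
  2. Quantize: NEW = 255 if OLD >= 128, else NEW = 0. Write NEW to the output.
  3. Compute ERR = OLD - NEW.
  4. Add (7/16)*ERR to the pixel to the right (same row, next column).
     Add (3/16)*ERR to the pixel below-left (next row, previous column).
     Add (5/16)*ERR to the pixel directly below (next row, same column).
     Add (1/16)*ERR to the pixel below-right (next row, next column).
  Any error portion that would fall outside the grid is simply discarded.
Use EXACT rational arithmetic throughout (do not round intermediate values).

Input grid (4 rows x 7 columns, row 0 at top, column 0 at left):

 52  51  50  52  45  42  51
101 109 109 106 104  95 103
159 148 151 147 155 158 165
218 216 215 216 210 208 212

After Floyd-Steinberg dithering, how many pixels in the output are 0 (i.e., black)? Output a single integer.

Answer: 13

Derivation:
(0,0): OLD=52 → NEW=0, ERR=52
(0,1): OLD=295/4 → NEW=0, ERR=295/4
(0,2): OLD=5265/64 → NEW=0, ERR=5265/64
(0,3): OLD=90103/1024 → NEW=0, ERR=90103/1024
(0,4): OLD=1368001/16384 → NEW=0, ERR=1368001/16384
(0,5): OLD=20586055/262144 → NEW=0, ERR=20586055/262144
(0,6): OLD=358011889/4194304 → NEW=0, ERR=358011889/4194304
(1,0): OLD=8389/64 → NEW=255, ERR=-7931/64
(1,1): OLD=49411/512 → NEW=0, ERR=49411/512
(1,2): OLD=3244639/16384 → NEW=255, ERR=-933281/16384
(1,3): OLD=8478595/65536 → NEW=255, ERR=-8233085/65536
(1,4): OLD=399945849/4194304 → NEW=0, ERR=399945849/4194304
(1,5): OLD=6123045673/33554432 → NEW=255, ERR=-2433334487/33554432
(1,6): OLD=55219853127/536870912 → NEW=0, ERR=55219853127/536870912
(2,0): OLD=1133521/8192 → NEW=255, ERR=-955439/8192
(2,1): OLD=28496747/262144 → NEW=0, ERR=28496747/262144
(2,2): OLD=684656065/4194304 → NEW=255, ERR=-384891455/4194304
(2,3): OLD=2748546617/33554432 → NEW=0, ERR=2748546617/33554432
(2,4): OLD=53468654329/268435456 → NEW=255, ERR=-14982386951/268435456
(2,5): OLD=1169642117315/8589934592 → NEW=255, ERR=-1020791203645/8589934592
(2,6): OLD=19326543518853/137438953472 → NEW=255, ERR=-15720389616507/137438953472
(3,0): OLD=846978273/4194304 → NEW=255, ERR=-222569247/4194304
(3,1): OLD=6786705261/33554432 → NEW=255, ERR=-1769674899/33554432
(3,2): OLD=49768543527/268435456 → NEW=255, ERR=-18682497753/268435456
(3,3): OLD=209324275593/1073741824 → NEW=255, ERR=-64479889527/1073741824
(3,4): OLD=20495378826465/137438953472 → NEW=255, ERR=-14551554308895/137438953472
(3,5): OLD=109520254866259/1099511627776 → NEW=0, ERR=109520254866259/1099511627776
(3,6): OLD=3736708366753165/17592186044416 → NEW=255, ERR=-749299074572915/17592186044416
Output grid:
  Row 0: .......  (7 black, running=7)
  Row 1: #.##.#.  (3 black, running=10)
  Row 2: #.#.###  (2 black, running=12)
  Row 3: #####.#  (1 black, running=13)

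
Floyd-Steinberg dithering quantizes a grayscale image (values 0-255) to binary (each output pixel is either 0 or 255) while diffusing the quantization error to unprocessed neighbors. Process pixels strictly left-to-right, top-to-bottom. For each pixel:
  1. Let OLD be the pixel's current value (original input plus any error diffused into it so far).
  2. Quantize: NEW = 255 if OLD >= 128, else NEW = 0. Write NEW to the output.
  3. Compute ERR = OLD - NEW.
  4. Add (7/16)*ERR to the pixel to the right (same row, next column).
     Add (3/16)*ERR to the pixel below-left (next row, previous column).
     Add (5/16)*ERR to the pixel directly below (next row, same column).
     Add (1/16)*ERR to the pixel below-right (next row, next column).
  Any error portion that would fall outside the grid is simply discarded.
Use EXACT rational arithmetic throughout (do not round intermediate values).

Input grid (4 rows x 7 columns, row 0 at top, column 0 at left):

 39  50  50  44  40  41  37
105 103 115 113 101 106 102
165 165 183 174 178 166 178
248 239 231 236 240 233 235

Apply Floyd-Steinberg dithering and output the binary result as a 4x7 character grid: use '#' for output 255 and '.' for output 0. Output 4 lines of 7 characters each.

(0,0): OLD=39 → NEW=0, ERR=39
(0,1): OLD=1073/16 → NEW=0, ERR=1073/16
(0,2): OLD=20311/256 → NEW=0, ERR=20311/256
(0,3): OLD=322401/4096 → NEW=0, ERR=322401/4096
(0,4): OLD=4878247/65536 → NEW=0, ERR=4878247/65536
(0,5): OLD=77139345/1048576 → NEW=0, ERR=77139345/1048576
(0,6): OLD=1160732407/16777216 → NEW=0, ERR=1160732407/16777216
(1,0): OLD=33219/256 → NEW=255, ERR=-32061/256
(1,1): OLD=177109/2048 → NEW=0, ERR=177109/2048
(1,2): OLD=12882937/65536 → NEW=255, ERR=-3828743/65536
(1,3): OLD=34328581/262144 → NEW=255, ERR=-32518139/262144
(1,4): OLD=1488203375/16777216 → NEW=0, ERR=1488203375/16777216
(1,5): OLD=24886879007/134217728 → NEW=255, ERR=-9338641633/134217728
(1,6): OLD=209975973105/2147483648 → NEW=0, ERR=209975973105/2147483648
(2,0): OLD=4655607/32768 → NEW=255, ERR=-3700233/32768
(2,1): OLD=129855373/1048576 → NEW=0, ERR=129855373/1048576
(2,2): OLD=3373380839/16777216 → NEW=255, ERR=-904809241/16777216
(2,3): OLD=16726376047/134217728 → NEW=0, ERR=16726376047/134217728
(2,4): OLD=257099822303/1073741824 → NEW=255, ERR=-16704342817/1073741824
(2,5): OLD=5543182390325/34359738368 → NEW=255, ERR=-3218550893515/34359738368
(2,6): OLD=89734064207811/549755813888 → NEW=255, ERR=-50453668333629/549755813888
(3,0): OLD=3958278407/16777216 → NEW=255, ERR=-319911673/16777216
(3,1): OLD=33848087547/134217728 → NEW=255, ERR=-377433093/134217728
(3,2): OLD=262017468641/1073741824 → NEW=255, ERR=-11786696479/1073741824
(3,3): OLD=1133244118519/4294967296 → NEW=255, ERR=38027458039/4294967296
(3,4): OLD=126024537720071/549755813888 → NEW=255, ERR=-14163194821369/549755813888
(3,5): OLD=766474805210245/4398046511104 → NEW=255, ERR=-355027055121275/4398046511104
(3,6): OLD=11621344248187035/70368744177664 → NEW=255, ERR=-6322685517117285/70368744177664
Row 0: .......
Row 1: #.##.#.
Row 2: #.#.###
Row 3: #######

Answer: .......
#.##.#.
#.#.###
#######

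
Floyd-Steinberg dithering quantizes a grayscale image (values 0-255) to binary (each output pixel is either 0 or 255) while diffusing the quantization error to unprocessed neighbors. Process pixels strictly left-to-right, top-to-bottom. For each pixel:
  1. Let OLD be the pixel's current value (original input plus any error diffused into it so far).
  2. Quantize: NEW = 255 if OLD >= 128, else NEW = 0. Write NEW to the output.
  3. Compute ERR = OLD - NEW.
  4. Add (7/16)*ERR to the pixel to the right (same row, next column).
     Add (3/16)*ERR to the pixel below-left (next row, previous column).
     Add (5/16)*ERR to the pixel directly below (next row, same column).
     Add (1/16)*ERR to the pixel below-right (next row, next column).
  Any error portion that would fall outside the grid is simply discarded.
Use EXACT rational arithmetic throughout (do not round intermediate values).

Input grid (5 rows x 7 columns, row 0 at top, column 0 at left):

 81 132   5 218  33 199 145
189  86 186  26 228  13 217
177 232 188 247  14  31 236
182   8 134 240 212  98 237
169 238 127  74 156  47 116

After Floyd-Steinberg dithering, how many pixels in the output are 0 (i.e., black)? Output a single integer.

Answer: 16

Derivation:
(0,0): OLD=81 → NEW=0, ERR=81
(0,1): OLD=2679/16 → NEW=255, ERR=-1401/16
(0,2): OLD=-8527/256 → NEW=0, ERR=-8527/256
(0,3): OLD=833239/4096 → NEW=255, ERR=-211241/4096
(0,4): OLD=684001/65536 → NEW=0, ERR=684001/65536
(0,5): OLD=213454631/1048576 → NEW=255, ERR=-53932249/1048576
(0,6): OLD=2055170577/16777216 → NEW=0, ERR=2055170577/16777216
(1,0): OLD=50661/256 → NEW=255, ERR=-14619/256
(1,1): OLD=66499/2048 → NEW=0, ERR=66499/2048
(1,2): OLD=11446143/65536 → NEW=255, ERR=-5265537/65536
(1,3): OLD=-6656493/262144 → NEW=0, ERR=-6656493/262144
(1,4): OLD=3477669081/16777216 → NEW=255, ERR=-800520999/16777216
(1,5): OLD=-43974999/134217728 → NEW=0, ERR=-43974999/134217728
(1,6): OLD=540999621831/2147483648 → NEW=255, ERR=-6608708409/2147483648
(2,0): OLD=5414673/32768 → NEW=255, ERR=-2941167/32768
(2,1): OLD=193194059/1048576 → NEW=255, ERR=-74192821/1048576
(2,2): OLD=2167693473/16777216 → NEW=255, ERR=-2110496607/16777216
(2,3): OLD=22825231577/134217728 → NEW=255, ERR=-11400289063/134217728
(2,4): OLD=-42649070871/1073741824 → NEW=0, ERR=-42649070871/1073741824
(2,5): OLD=342254084195/34359738368 → NEW=0, ERR=342254084195/34359738368
(2,6): OLD=131598196394469/549755813888 → NEW=255, ERR=-8589536146971/549755813888
(3,0): OLD=2360288129/16777216 → NEW=255, ERR=-1917901951/16777216
(3,1): OLD=-12525311507/134217728 → NEW=0, ERR=-12525311507/134217728
(3,2): OLD=35984107863/1073741824 → NEW=0, ERR=35984107863/1073741824
(3,3): OLD=914006700305/4294967296 → NEW=255, ERR=-181209960175/4294967296
(3,4): OLD=97684911687553/549755813888 → NEW=255, ERR=-42502820853887/549755813888
(3,5): OLD=272136382103955/4398046511104 → NEW=0, ERR=272136382103955/4398046511104
(3,6): OLD=18282574121732173/70368744177664 → NEW=255, ERR=338544356427853/70368744177664
(4,0): OLD=248632723951/2147483648 → NEW=0, ERR=248632723951/2147483648
(4,1): OLD=8886435076131/34359738368 → NEW=255, ERR=124701792291/34359738368
(4,2): OLD=68893839377901/549755813888 → NEW=0, ERR=68893839377901/549755813888
(4,3): OLD=454054392720447/4398046511104 → NEW=0, ERR=454054392720447/4398046511104
(4,4): OLD=6543321076847949/35184372088832 → NEW=255, ERR=-2428693805804211/35184372088832
(4,5): OLD=36261764908646797/1125899906842624 → NEW=0, ERR=36261764908646797/1125899906842624
(4,6): OLD=2440253043793278443/18014398509481984 → NEW=255, ERR=-2153418576124627477/18014398509481984
Output grid:
  Row 0: .#.#.#.  (4 black, running=4)
  Row 1: #.#.#.#  (3 black, running=7)
  Row 2: ####..#  (2 black, running=9)
  Row 3: #..##.#  (3 black, running=12)
  Row 4: .#..#.#  (4 black, running=16)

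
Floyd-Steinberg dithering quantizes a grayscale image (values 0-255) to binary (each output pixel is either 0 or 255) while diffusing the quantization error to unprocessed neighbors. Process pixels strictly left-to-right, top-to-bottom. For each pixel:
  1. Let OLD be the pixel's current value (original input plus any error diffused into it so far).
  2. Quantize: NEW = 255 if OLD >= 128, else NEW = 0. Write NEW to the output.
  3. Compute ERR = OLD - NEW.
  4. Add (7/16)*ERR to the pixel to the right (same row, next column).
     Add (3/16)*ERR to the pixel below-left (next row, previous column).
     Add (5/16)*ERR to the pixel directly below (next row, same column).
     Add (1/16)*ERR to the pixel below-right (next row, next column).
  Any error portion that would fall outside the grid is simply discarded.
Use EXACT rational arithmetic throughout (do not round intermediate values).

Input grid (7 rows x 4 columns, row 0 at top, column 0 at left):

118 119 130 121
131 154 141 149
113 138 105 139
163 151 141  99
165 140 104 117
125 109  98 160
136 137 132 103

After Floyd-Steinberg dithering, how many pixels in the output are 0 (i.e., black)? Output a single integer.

(0,0): OLD=118 → NEW=0, ERR=118
(0,1): OLD=1365/8 → NEW=255, ERR=-675/8
(0,2): OLD=11915/128 → NEW=0, ERR=11915/128
(0,3): OLD=331213/2048 → NEW=255, ERR=-191027/2048
(1,0): OLD=19463/128 → NEW=255, ERR=-13177/128
(1,1): OLD=110001/1024 → NEW=0, ERR=110001/1024
(1,2): OLD=6367621/32768 → NEW=255, ERR=-1988219/32768
(1,3): OLD=51969459/524288 → NEW=0, ERR=51969459/524288
(2,0): OLD=1654315/16384 → NEW=0, ERR=1654315/16384
(2,1): OLD=103774345/524288 → NEW=255, ERR=-29919095/524288
(2,2): OLD=90567693/1048576 → NEW=0, ERR=90567693/1048576
(2,3): OLD=3422078457/16777216 → NEW=255, ERR=-856111623/16777216
(3,0): OLD=1542276219/8388608 → NEW=255, ERR=-596818821/8388608
(3,1): OLD=16716251493/134217728 → NEW=0, ERR=16716251493/134217728
(3,2): OLD=449566311067/2147483648 → NEW=255, ERR=-98042019173/2147483648
(3,3): OLD=2352891160765/34359738368 → NEW=0, ERR=2352891160765/34359738368
(4,0): OLD=356738050719/2147483648 → NEW=255, ERR=-190870279521/2147483648
(4,1): OLD=2182329929309/17179869184 → NEW=0, ERR=2182329929309/17179869184
(4,2): OLD=91221895985341/549755813888 → NEW=255, ERR=-48965836556099/549755813888
(4,3): OLD=849514563658555/8796093022208 → NEW=0, ERR=849514563658555/8796093022208
(5,0): OLD=33271916975087/274877906944 → NEW=0, ERR=33271916975087/274877906944
(5,1): OLD=1577993464535657/8796093022208 → NEW=255, ERR=-665010256127383/8796093022208
(5,2): OLD=277682242382013/4398046511104 → NEW=0, ERR=277682242382013/4398046511104
(5,3): OLD=29869668963595853/140737488355328 → NEW=255, ERR=-6018390567012787/140737488355328
(6,0): OLD=22468774363956379/140737488355328 → NEW=255, ERR=-13419285166652261/140737488355328
(6,1): OLD=205053474578040301/2251799813685248 → NEW=0, ERR=205053474578040301/2251799813685248
(6,2): OLD=6442916696262255339/36028797018963968 → NEW=255, ERR=-2744426543573556501/36028797018963968
(6,3): OLD=34735704686054806893/576460752303423488 → NEW=0, ERR=34735704686054806893/576460752303423488
Output grid:
  Row 0: .#.#  (2 black, running=2)
  Row 1: #.#.  (2 black, running=4)
  Row 2: .#.#  (2 black, running=6)
  Row 3: #.#.  (2 black, running=8)
  Row 4: #.#.  (2 black, running=10)
  Row 5: .#.#  (2 black, running=12)
  Row 6: #.#.  (2 black, running=14)

Answer: 14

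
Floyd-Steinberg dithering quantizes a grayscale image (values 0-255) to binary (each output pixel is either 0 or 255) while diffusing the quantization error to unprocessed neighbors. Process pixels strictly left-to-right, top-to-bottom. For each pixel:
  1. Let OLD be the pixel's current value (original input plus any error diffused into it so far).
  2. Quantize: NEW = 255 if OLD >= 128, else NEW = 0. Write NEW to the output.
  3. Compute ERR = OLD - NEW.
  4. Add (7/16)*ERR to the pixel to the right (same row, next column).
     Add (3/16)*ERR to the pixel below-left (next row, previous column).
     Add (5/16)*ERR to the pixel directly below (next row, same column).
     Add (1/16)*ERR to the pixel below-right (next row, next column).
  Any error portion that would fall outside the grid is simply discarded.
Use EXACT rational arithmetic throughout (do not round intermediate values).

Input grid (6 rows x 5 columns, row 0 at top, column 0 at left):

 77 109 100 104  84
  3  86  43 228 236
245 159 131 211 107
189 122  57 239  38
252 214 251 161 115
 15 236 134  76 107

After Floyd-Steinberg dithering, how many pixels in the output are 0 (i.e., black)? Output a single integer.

Answer: 14

Derivation:
(0,0): OLD=77 → NEW=0, ERR=77
(0,1): OLD=2283/16 → NEW=255, ERR=-1797/16
(0,2): OLD=13021/256 → NEW=0, ERR=13021/256
(0,3): OLD=517131/4096 → NEW=0, ERR=517131/4096
(0,4): OLD=9124941/65536 → NEW=255, ERR=-7586739/65536
(1,0): OLD=1537/256 → NEW=0, ERR=1537/256
(1,1): OLD=139015/2048 → NEW=0, ERR=139015/2048
(1,2): OLD=6897299/65536 → NEW=0, ERR=6897299/65536
(1,3): OLD=77325015/262144 → NEW=255, ERR=10478295/262144
(1,4): OLD=944565413/4194304 → NEW=255, ERR=-124982107/4194304
(2,0): OLD=8506685/32768 → NEW=255, ERR=150845/32768
(2,1): OLD=212163183/1048576 → NEW=255, ERR=-55223697/1048576
(2,2): OLD=2559948557/16777216 → NEW=255, ERR=-1718241523/16777216
(2,3): OLD=48231168215/268435456 → NEW=255, ERR=-20219873065/268435456
(2,4): OLD=288757889057/4294967296 → NEW=0, ERR=288757889057/4294967296
(3,0): OLD=3029357933/16777216 → NEW=255, ERR=-1248832147/16777216
(3,1): OLD=7255956457/134217728 → NEW=0, ERR=7255956457/134217728
(3,2): OLD=134140318803/4294967296 → NEW=0, ERR=134140318803/4294967296
(3,3): OLD=2021468895451/8589934592 → NEW=255, ERR=-168964425509/8589934592
(3,4): OLD=6280472205863/137438953472 → NEW=0, ERR=6280472205863/137438953472
(4,0): OLD=512980462787/2147483648 → NEW=255, ERR=-34627867453/2147483648
(4,1): OLD=15464850837059/68719476736 → NEW=255, ERR=-2058615730621/68719476736
(4,2): OLD=271958237455437/1099511627776 → NEW=255, ERR=-8417227627443/1099511627776
(4,3): OLD=2850355381987395/17592186044416 → NEW=255, ERR=-1635652059338685/17592186044416
(4,4): OLD=24593520974664533/281474976710656 → NEW=0, ERR=24593520974664533/281474976710656
(5,0): OLD=4776368432297/1099511627776 → NEW=0, ERR=4776368432297/1099511627776
(5,1): OLD=1988760038020155/8796093022208 → NEW=255, ERR=-254243682642885/8796093022208
(5,2): OLD=28050895306977043/281474976710656 → NEW=0, ERR=28050895306977043/281474976710656
(5,3): OLD=119850856683317597/1125899906842624 → NEW=0, ERR=119850856683317597/1125899906842624
(5,4): OLD=3153685324993410287/18014398509481984 → NEW=255, ERR=-1439986294924495633/18014398509481984
Output grid:
  Row 0: .#..#  (3 black, running=3)
  Row 1: ...##  (3 black, running=6)
  Row 2: ####.  (1 black, running=7)
  Row 3: #..#.  (3 black, running=10)
  Row 4: ####.  (1 black, running=11)
  Row 5: .#..#  (3 black, running=14)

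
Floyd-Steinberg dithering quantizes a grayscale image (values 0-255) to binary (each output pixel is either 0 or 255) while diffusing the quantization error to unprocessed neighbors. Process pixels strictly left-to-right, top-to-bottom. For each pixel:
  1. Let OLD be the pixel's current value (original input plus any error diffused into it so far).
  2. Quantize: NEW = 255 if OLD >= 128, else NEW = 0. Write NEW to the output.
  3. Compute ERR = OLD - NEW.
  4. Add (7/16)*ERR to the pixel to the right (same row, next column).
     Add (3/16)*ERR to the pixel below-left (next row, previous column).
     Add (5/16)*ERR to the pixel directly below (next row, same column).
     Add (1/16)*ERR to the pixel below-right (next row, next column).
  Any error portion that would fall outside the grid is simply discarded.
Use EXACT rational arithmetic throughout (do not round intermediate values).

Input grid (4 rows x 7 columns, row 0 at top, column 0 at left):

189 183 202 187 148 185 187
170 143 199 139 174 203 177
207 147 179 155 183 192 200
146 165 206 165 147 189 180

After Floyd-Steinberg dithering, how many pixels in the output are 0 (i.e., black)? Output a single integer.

Answer: 8

Derivation:
(0,0): OLD=189 → NEW=255, ERR=-66
(0,1): OLD=1233/8 → NEW=255, ERR=-807/8
(0,2): OLD=20207/128 → NEW=255, ERR=-12433/128
(0,3): OLD=295945/2048 → NEW=255, ERR=-226295/2048
(0,4): OLD=3265599/32768 → NEW=0, ERR=3265599/32768
(0,5): OLD=119852473/524288 → NEW=255, ERR=-13840967/524288
(0,6): OLD=1471782927/8388608 → NEW=255, ERR=-667312113/8388608
(1,0): OLD=16699/128 → NEW=255, ERR=-15941/128
(1,1): OLD=35485/1024 → NEW=0, ERR=35485/1024
(1,2): OLD=5137505/32768 → NEW=255, ERR=-3218335/32768
(1,3): OLD=9714509/131072 → NEW=0, ERR=9714509/131072
(1,4): OLD=1893417543/8388608 → NEW=255, ERR=-245677497/8388608
(1,5): OLD=11626617975/67108864 → NEW=255, ERR=-5486142345/67108864
(1,6): OLD=123185178137/1073741824 → NEW=0, ERR=123185178137/1073741824
(2,0): OLD=2860303/16384 → NEW=255, ERR=-1317617/16384
(2,1): OLD=50565397/524288 → NEW=0, ERR=50565397/524288
(2,2): OLD=1732794239/8388608 → NEW=255, ERR=-406300801/8388608
(2,3): OLD=9753679431/67108864 → NEW=255, ERR=-7359080889/67108864
(2,4): OLD=61834744631/536870912 → NEW=0, ERR=61834744631/536870912
(2,5): OLD=4063438735357/17179869184 → NEW=255, ERR=-317427906563/17179869184
(2,6): OLD=61203947853499/274877906944 → NEW=255, ERR=-8889918417221/274877906944
(3,0): OLD=1165614239/8388608 → NEW=255, ERR=-973480801/8388608
(3,1): OLD=8741634483/67108864 → NEW=255, ERR=-8371125837/67108864
(3,2): OLD=65368015497/536870912 → NEW=0, ERR=65368015497/536870912
(3,3): OLD=435013265807/2147483648 → NEW=255, ERR=-112595064433/2147483648
(3,4): OLD=41159079426207/274877906944 → NEW=255, ERR=-28934786844513/274877906944
(3,5): OLD=304141342080717/2199023255552 → NEW=255, ERR=-256609588085043/2199023255552
(3,6): OLD=4140692350665555/35184372088832 → NEW=0, ERR=4140692350665555/35184372088832
Output grid:
  Row 0: ####.##  (1 black, running=1)
  Row 1: #.#.##.  (3 black, running=4)
  Row 2: #.##.##  (2 black, running=6)
  Row 3: ##.###.  (2 black, running=8)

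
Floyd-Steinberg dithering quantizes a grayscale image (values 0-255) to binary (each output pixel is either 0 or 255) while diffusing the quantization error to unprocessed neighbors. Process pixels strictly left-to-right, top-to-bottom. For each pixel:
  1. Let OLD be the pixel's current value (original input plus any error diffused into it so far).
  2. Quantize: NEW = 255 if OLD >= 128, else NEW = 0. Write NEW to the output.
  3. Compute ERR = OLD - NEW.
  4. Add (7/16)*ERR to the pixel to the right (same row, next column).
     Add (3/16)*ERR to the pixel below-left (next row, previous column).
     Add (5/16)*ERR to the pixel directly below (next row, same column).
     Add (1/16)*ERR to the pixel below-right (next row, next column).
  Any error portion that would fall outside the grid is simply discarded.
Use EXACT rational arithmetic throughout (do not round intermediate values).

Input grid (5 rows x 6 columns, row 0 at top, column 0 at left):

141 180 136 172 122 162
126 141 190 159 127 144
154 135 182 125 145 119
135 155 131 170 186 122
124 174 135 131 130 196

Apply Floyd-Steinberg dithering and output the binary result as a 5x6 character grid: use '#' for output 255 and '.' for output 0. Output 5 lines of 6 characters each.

Answer: ##.#.#
.##.#.
#.#.##
.#.##.
##.#.#

Derivation:
(0,0): OLD=141 → NEW=255, ERR=-114
(0,1): OLD=1041/8 → NEW=255, ERR=-999/8
(0,2): OLD=10415/128 → NEW=0, ERR=10415/128
(0,3): OLD=425161/2048 → NEW=255, ERR=-97079/2048
(0,4): OLD=3318143/32768 → NEW=0, ERR=3318143/32768
(0,5): OLD=108161657/524288 → NEW=255, ERR=-25531783/524288
(1,0): OLD=8571/128 → NEW=0, ERR=8571/128
(1,1): OLD=142749/1024 → NEW=255, ERR=-118371/1024
(1,2): OLD=4854945/32768 → NEW=255, ERR=-3500895/32768
(1,3): OLD=15927469/131072 → NEW=0, ERR=15927469/131072
(1,4): OLD=1675326215/8388608 → NEW=255, ERR=-463768825/8388608
(1,5): OLD=14887873025/134217728 → NEW=0, ERR=14887873025/134217728
(2,0): OLD=2510863/16384 → NEW=255, ERR=-1667057/16384
(2,1): OLD=20192213/524288 → NEW=0, ERR=20192213/524288
(2,2): OLD=1518524223/8388608 → NEW=255, ERR=-620570817/8388608
(2,3): OLD=7621237383/67108864 → NEW=0, ERR=7621237383/67108864
(2,4): OLD=441954293653/2147483648 → NEW=255, ERR=-105654036587/2147483648
(2,5): OLD=4421535632483/34359738368 → NEW=255, ERR=-4340197651357/34359738368
(3,0): OLD=926309599/8388608 → NEW=0, ERR=926309599/8388608
(3,1): OLD=13094023219/67108864 → NEW=255, ERR=-4018737101/67108864
(3,2): OLD=56577250985/536870912 → NEW=0, ERR=56577250985/536870912
(3,3): OLD=8168888292507/34359738368 → NEW=255, ERR=-592844991333/34359738368
(3,4): OLD=40266912051451/274877906944 → NEW=255, ERR=-29826954219269/274877906944
(3,5): OLD=140641372082389/4398046511104 → NEW=0, ERR=140641372082389/4398046511104
(4,0): OLD=158140158833/1073741824 → NEW=255, ERR=-115664006287/1073741824
(4,1): OLD=2316181360509/17179869184 → NEW=255, ERR=-2064685281411/17179869184
(4,2): OLD=59580032880615/549755813888 → NEW=0, ERR=59580032880615/549755813888
(4,3): OLD=1400894196459939/8796093022208 → NEW=255, ERR=-842109524203101/8796093022208
(4,4): OLD=8320874056400979/140737488355328 → NEW=0, ERR=8320874056400979/140737488355328
(4,5): OLD=506830100850031973/2251799813685248 → NEW=255, ERR=-67378851639706267/2251799813685248
Row 0: ##.#.#
Row 1: .##.#.
Row 2: #.#.##
Row 3: .#.##.
Row 4: ##.#.#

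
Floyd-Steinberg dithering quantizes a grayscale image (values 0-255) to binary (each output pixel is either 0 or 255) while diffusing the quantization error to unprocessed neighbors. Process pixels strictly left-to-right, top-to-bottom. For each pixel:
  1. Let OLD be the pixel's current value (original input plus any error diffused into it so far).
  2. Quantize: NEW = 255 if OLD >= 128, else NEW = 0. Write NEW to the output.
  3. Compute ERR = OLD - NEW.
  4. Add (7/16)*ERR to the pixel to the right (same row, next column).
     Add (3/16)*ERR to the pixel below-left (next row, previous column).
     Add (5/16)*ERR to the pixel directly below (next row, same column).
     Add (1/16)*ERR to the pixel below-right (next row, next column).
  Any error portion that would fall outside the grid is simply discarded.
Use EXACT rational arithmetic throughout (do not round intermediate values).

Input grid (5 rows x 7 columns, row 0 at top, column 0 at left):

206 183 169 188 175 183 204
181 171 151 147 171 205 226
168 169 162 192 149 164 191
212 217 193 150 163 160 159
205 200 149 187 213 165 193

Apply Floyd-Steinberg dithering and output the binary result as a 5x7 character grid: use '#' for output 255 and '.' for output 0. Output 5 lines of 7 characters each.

Answer: ####.##
#..####
###.#.#
#.##.#.
##.####

Derivation:
(0,0): OLD=206 → NEW=255, ERR=-49
(0,1): OLD=2585/16 → NEW=255, ERR=-1495/16
(0,2): OLD=32799/256 → NEW=255, ERR=-32481/256
(0,3): OLD=542681/4096 → NEW=255, ERR=-501799/4096
(0,4): OLD=7956207/65536 → NEW=0, ERR=7956207/65536
(0,5): OLD=247582857/1048576 → NEW=255, ERR=-19804023/1048576
(0,6): OLD=3283923903/16777216 → NEW=255, ERR=-994266177/16777216
(1,0): OLD=37931/256 → NEW=255, ERR=-27349/256
(1,1): OLD=139693/2048 → NEW=0, ERR=139693/2048
(1,2): OLD=7365041/65536 → NEW=0, ERR=7365041/65536
(1,3): OLD=45276381/262144 → NEW=255, ERR=-21570339/262144
(1,4): OLD=2713558391/16777216 → NEW=255, ERR=-1564631689/16777216
(1,5): OLD=20773257639/134217728 → NEW=255, ERR=-13452263001/134217728
(1,6): OLD=348859901417/2147483648 → NEW=255, ERR=-198748428823/2147483648
(2,0): OLD=4830143/32768 → NEW=255, ERR=-3525697/32768
(2,1): OLD=165294245/1048576 → NEW=255, ERR=-102092635/1048576
(2,2): OLD=2405142575/16777216 → NEW=255, ERR=-1873047505/16777216
(2,3): OLD=14358660983/134217728 → NEW=0, ERR=14358660983/134217728
(2,4): OLD=153249810151/1073741824 → NEW=255, ERR=-120554354969/1073741824
(2,5): OLD=2074536940045/34359738368 → NEW=0, ERR=2074536940045/34359738368
(2,6): OLD=100181465398827/549755813888 → NEW=255, ERR=-40006267142613/549755813888
(3,0): OLD=2686380367/16777216 → NEW=255, ERR=-1591809713/16777216
(3,1): OLD=15758057891/134217728 → NEW=0, ERR=15758057891/134217728
(3,2): OLD=239928487385/1073741824 → NEW=255, ERR=-33875677735/1073741824
(3,3): OLD=608164741887/4294967296 → NEW=255, ERR=-487051918593/4294967296
(3,4): OLD=52946021459279/549755813888 → NEW=0, ERR=52946021459279/549755813888
(3,5): OLD=881108678899933/4398046511104 → NEW=255, ERR=-240393181431587/4398046511104
(3,6): OLD=8171168096848707/70368744177664 → NEW=0, ERR=8171168096848707/70368744177664
(4,0): OLD=423835932993/2147483648 → NEW=255, ERR=-123772397247/2147483648
(4,1): OLD=6859179814477/34359738368 → NEW=255, ERR=-1902553469363/34359738368
(4,2): OLD=55520450320035/549755813888 → NEW=0, ERR=55520450320035/549755813888
(4,3): OLD=931646518435569/4398046511104 → NEW=255, ERR=-189855341895951/4398046511104
(4,4): OLD=7278737633003971/35184372088832 → NEW=255, ERR=-1693277249648189/35184372088832
(4,5): OLD=174126743656765187/1125899906842624 → NEW=255, ERR=-112977732588103933/1125899906842624
(4,6): OLD=3278087577514705669/18014398509481984 → NEW=255, ERR=-1315584042403200251/18014398509481984
Row 0: ####.##
Row 1: #..####
Row 2: ###.#.#
Row 3: #.##.#.
Row 4: ##.####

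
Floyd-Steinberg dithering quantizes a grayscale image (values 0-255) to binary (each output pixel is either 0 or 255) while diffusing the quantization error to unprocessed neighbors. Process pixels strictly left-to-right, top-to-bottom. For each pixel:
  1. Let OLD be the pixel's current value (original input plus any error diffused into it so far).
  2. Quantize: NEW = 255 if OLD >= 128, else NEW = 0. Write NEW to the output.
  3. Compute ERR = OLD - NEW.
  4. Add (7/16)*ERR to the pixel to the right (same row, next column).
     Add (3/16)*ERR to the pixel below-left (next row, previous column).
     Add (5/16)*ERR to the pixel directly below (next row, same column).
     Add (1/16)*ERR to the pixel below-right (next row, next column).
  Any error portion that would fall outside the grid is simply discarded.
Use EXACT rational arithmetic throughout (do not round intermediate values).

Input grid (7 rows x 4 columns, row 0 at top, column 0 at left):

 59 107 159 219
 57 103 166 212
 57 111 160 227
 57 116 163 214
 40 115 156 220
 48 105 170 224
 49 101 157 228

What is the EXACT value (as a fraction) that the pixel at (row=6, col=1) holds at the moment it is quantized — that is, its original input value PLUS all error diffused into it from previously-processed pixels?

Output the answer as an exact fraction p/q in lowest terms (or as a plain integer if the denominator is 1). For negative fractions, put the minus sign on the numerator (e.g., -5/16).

Answer: 498842391162457581/4503599627370496

Derivation:
(0,0): OLD=59 → NEW=0, ERR=59
(0,1): OLD=2125/16 → NEW=255, ERR=-1955/16
(0,2): OLD=27019/256 → NEW=0, ERR=27019/256
(0,3): OLD=1086157/4096 → NEW=255, ERR=41677/4096
(1,0): OLD=13447/256 → NEW=0, ERR=13447/256
(1,1): OLD=227889/2048 → NEW=0, ERR=227889/2048
(1,2): OLD=15855493/65536 → NEW=255, ERR=-856187/65536
(1,3): OLD=226555827/1048576 → NEW=255, ERR=-40831053/1048576
(2,0): OLD=3089323/32768 → NEW=0, ERR=3089323/32768
(2,1): OLD=196978569/1048576 → NEW=255, ERR=-70408311/1048576
(2,2): OLD=264648429/2097152 → NEW=0, ERR=264648429/2097152
(2,3): OLD=9033686553/33554432 → NEW=255, ERR=477306393/33554432
(3,0): OLD=1239368059/16777216 → NEW=0, ERR=1239368059/16777216
(3,1): OLD=42114720101/268435456 → NEW=255, ERR=-26336321179/268435456
(3,2): OLD=678531241371/4294967296 → NEW=255, ERR=-416685419109/4294967296
(3,3): OLD=12636646161853/68719476736 → NEW=255, ERR=-4886820405827/68719476736
(4,0): OLD=191939173023/4294967296 → NEW=0, ERR=191939173023/4294967296
(4,1): OLD=3103315153629/34359738368 → NEW=0, ERR=3103315153629/34359738368
(4,2): OLD=160232833115837/1099511627776 → NEW=255, ERR=-120142631967043/1099511627776
(4,3): OLD=2531665406244155/17592186044416 → NEW=255, ERR=-1954342035081925/17592186044416
(5,0): OLD=43375791448431/549755813888 → NEW=0, ERR=43375791448431/549755813888
(5,1): OLD=2639679571915113/17592186044416 → NEW=255, ERR=-1846327869410967/17592186044416
(5,2): OLD=657528489093237/8796093022208 → NEW=0, ERR=657528489093237/8796093022208
(5,3): OLD=60561801343609949/281474976710656 → NEW=255, ERR=-11214317717607331/281474976710656
(6,0): OLD=15193416882338203/281474976710656 → NEW=0, ERR=15193416882338203/281474976710656
(6,1): OLD=498842391162457581/4503599627370496 → NEW=0, ERR=498842391162457581/4503599627370496
Target (6,1): original=101, with diffused error = 498842391162457581/4503599627370496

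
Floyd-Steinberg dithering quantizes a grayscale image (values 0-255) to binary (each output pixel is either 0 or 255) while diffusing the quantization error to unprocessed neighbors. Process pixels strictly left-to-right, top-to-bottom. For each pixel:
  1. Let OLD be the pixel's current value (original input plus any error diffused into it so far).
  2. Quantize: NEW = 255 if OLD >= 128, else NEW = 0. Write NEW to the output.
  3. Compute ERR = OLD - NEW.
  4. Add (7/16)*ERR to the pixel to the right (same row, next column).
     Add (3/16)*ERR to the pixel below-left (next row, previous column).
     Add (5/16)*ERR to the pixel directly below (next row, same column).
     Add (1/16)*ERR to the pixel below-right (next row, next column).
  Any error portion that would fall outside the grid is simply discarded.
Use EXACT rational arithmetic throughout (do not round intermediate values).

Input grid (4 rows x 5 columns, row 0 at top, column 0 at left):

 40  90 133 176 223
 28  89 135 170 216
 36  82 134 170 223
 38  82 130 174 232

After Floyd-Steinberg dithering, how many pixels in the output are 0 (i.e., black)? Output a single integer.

(0,0): OLD=40 → NEW=0, ERR=40
(0,1): OLD=215/2 → NEW=0, ERR=215/2
(0,2): OLD=5761/32 → NEW=255, ERR=-2399/32
(0,3): OLD=73319/512 → NEW=255, ERR=-57241/512
(0,4): OLD=1426129/8192 → NEW=255, ERR=-662831/8192
(1,0): OLD=1941/32 → NEW=0, ERR=1941/32
(1,1): OLD=35219/256 → NEW=255, ERR=-30061/256
(1,2): OLD=376463/8192 → NEW=0, ERR=376463/8192
(1,3): OLD=4433891/32768 → NEW=255, ERR=-3921949/32768
(1,4): OLD=68872521/524288 → NEW=255, ERR=-64820919/524288
(2,0): OLD=134913/4096 → NEW=0, ERR=134913/4096
(2,1): OLD=9453211/131072 → NEW=0, ERR=9453211/131072
(2,2): OLD=314853265/2097152 → NEW=255, ERR=-219920495/2097152
(2,3): OLD=2228309795/33554432 → NEW=0, ERR=2228309795/33554432
(2,4): OLD=110561612085/536870912 → NEW=255, ERR=-26340470475/536870912
(3,0): OLD=129637489/2097152 → NEW=0, ERR=129637489/2097152
(3,1): OLD=1912248349/16777216 → NEW=0, ERR=1912248349/16777216
(3,2): OLD=88076007247/536870912 → NEW=255, ERR=-48826075313/536870912
(3,3): OLD=149476227159/1073741824 → NEW=255, ERR=-124327937961/1073741824
(3,4): OLD=2923335293651/17179869184 → NEW=255, ERR=-1457531348269/17179869184
Output grid:
  Row 0: ..###  (2 black, running=2)
  Row 1: .#.##  (2 black, running=4)
  Row 2: ..#.#  (3 black, running=7)
  Row 3: ..###  (2 black, running=9)

Answer: 9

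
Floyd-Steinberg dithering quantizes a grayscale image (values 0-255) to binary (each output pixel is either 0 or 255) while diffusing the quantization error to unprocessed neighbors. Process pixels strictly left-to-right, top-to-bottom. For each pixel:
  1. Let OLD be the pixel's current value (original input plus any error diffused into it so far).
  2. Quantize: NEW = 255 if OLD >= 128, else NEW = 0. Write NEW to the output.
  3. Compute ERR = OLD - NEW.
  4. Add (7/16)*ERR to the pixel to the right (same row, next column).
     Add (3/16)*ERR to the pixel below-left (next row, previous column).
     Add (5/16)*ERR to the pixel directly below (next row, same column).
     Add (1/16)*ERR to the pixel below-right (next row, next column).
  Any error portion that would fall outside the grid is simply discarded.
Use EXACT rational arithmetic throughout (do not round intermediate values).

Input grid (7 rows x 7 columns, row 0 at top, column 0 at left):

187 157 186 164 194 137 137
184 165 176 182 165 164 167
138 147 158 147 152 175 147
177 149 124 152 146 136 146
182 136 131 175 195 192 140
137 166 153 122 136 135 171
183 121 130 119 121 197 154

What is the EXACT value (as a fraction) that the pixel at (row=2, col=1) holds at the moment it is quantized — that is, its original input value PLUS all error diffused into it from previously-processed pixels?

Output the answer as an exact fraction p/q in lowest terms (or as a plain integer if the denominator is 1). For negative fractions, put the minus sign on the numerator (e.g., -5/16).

Answer: 47878249/262144

Derivation:
(0,0): OLD=187 → NEW=255, ERR=-68
(0,1): OLD=509/4 → NEW=0, ERR=509/4
(0,2): OLD=15467/64 → NEW=255, ERR=-853/64
(0,3): OLD=161965/1024 → NEW=255, ERR=-99155/1024
(0,4): OLD=2484411/16384 → NEW=255, ERR=-1693509/16384
(0,5): OLD=24059165/262144 → NEW=0, ERR=24059165/262144
(0,6): OLD=743033803/4194304 → NEW=255, ERR=-326513717/4194304
(1,0): OLD=11943/64 → NEW=255, ERR=-4377/64
(1,1): OLD=86065/512 → NEW=255, ERR=-44495/512
(1,2): OLD=2025253/16384 → NEW=0, ERR=2025253/16384
(1,3): OLD=12163921/65536 → NEW=255, ERR=-4547759/65536
(1,4): OLD=476036003/4194304 → NEW=0, ERR=476036003/4194304
(1,5): OLD=7424879731/33554432 → NEW=255, ERR=-1131500429/33554432
(1,6): OLD=71755963741/536870912 → NEW=255, ERR=-65146118819/536870912
(2,0): OLD=821931/8192 → NEW=0, ERR=821931/8192
(2,1): OLD=47878249/262144 → NEW=255, ERR=-18968471/262144
Target (2,1): original=147, with diffused error = 47878249/262144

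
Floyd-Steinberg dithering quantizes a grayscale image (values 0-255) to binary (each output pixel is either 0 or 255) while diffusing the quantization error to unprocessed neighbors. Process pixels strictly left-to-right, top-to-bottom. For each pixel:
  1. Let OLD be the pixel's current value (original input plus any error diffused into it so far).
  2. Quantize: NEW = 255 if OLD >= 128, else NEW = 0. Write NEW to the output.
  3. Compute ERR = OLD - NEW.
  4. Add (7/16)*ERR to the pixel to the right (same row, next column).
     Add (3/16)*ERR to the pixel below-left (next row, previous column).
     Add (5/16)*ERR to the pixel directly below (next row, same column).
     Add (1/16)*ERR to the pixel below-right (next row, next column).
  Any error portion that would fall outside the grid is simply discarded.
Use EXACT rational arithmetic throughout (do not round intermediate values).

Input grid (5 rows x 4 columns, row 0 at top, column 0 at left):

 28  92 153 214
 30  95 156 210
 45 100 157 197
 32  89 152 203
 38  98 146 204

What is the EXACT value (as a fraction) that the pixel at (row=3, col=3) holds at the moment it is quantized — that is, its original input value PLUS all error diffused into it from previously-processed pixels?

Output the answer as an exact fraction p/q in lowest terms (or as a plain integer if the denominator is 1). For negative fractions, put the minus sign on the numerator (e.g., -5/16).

(0,0): OLD=28 → NEW=0, ERR=28
(0,1): OLD=417/4 → NEW=0, ERR=417/4
(0,2): OLD=12711/64 → NEW=255, ERR=-3609/64
(0,3): OLD=193873/1024 → NEW=255, ERR=-67247/1024
(1,0): OLD=3731/64 → NEW=0, ERR=3731/64
(1,1): OLD=73861/512 → NEW=255, ERR=-56699/512
(1,2): OLD=1378409/16384 → NEW=0, ERR=1378409/16384
(1,3): OLD=58395439/262144 → NEW=255, ERR=-8451281/262144
(2,0): OLD=347783/8192 → NEW=0, ERR=347783/8192
(2,1): OLD=27101885/262144 → NEW=0, ERR=27101885/262144
(2,2): OLD=113013489/524288 → NEW=255, ERR=-20679951/524288
(2,3): OLD=1467392397/8388608 → NEW=255, ERR=-671702643/8388608
(3,0): OLD=271168663/4194304 → NEW=0, ERR=271168663/4194304
(3,1): OLD=9720766409/67108864 → NEW=255, ERR=-7391993911/67108864
(3,2): OLD=89046850359/1073741824 → NEW=0, ERR=89046850359/1073741824
(3,3): OLD=3638599165697/17179869184 → NEW=255, ERR=-742267476223/17179869184
Target (3,3): original=203, with diffused error = 3638599165697/17179869184

Answer: 3638599165697/17179869184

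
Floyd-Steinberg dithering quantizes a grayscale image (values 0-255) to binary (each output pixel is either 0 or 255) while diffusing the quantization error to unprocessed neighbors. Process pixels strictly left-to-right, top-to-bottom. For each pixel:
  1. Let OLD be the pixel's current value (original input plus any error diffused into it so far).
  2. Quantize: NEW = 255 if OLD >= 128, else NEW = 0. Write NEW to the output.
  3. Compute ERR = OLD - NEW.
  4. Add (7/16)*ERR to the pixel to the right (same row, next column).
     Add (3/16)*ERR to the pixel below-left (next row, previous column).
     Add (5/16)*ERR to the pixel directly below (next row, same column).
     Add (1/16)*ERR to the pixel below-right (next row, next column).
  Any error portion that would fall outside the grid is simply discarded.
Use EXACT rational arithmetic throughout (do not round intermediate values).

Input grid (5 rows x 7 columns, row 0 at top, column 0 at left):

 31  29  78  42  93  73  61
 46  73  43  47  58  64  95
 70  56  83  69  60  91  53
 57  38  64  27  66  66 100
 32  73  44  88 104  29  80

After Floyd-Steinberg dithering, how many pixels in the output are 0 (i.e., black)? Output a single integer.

(0,0): OLD=31 → NEW=0, ERR=31
(0,1): OLD=681/16 → NEW=0, ERR=681/16
(0,2): OLD=24735/256 → NEW=0, ERR=24735/256
(0,3): OLD=345177/4096 → NEW=0, ERR=345177/4096
(0,4): OLD=8511087/65536 → NEW=255, ERR=-8200593/65536
(0,5): OLD=19141897/1048576 → NEW=0, ERR=19141897/1048576
(0,6): OLD=1157403455/16777216 → NEW=0, ERR=1157403455/16777216
(1,0): OLD=16299/256 → NEW=0, ERR=16299/256
(1,1): OLD=274861/2048 → NEW=255, ERR=-247379/2048
(1,2): OLD=2543409/65536 → NEW=0, ERR=2543409/65536
(1,3): OLD=19107869/262144 → NEW=0, ERR=19107869/262144
(1,4): OLD=997842423/16777216 → NEW=0, ERR=997842423/16777216
(1,5): OLD=13534488231/134217728 → NEW=0, ERR=13534488231/134217728
(1,6): OLD=347498665193/2147483648 → NEW=255, ERR=-200109665047/2147483648
(2,0): OLD=2203583/32768 → NEW=0, ERR=2203583/32768
(2,1): OLD=61792549/1048576 → NEW=0, ERR=61792549/1048576
(2,2): OLD=2131165871/16777216 → NEW=0, ERR=2131165871/16777216
(2,3): OLD=21599682807/134217728 → NEW=255, ERR=-12625837833/134217728
(2,4): OLD=65384272295/1073741824 → NEW=0, ERR=65384272295/1073741824
(2,5): OLD=4652269897101/34359738368 → NEW=255, ERR=-4109463386739/34359738368
(2,6): OLD=-12173129787733/549755813888 → NEW=0, ERR=-12173129787733/549755813888
(3,0): OLD=1494252239/16777216 → NEW=0, ERR=1494252239/16777216
(3,1): OLD=16562724515/134217728 → NEW=0, ERR=16562724515/134217728
(3,2): OLD=154328296345/1073741824 → NEW=255, ERR=-119475868775/1073741824
(3,3): OLD=-136240173537/4294967296 → NEW=0, ERR=-136240173537/4294967296
(3,4): OLD=23555312920271/549755813888 → NEW=0, ERR=23555312920271/549755813888
(3,5): OLD=206814808510173/4398046511104 → NEW=0, ERR=206814808510173/4398046511104
(3,6): OLD=7471641572325699/70368744177664 → NEW=0, ERR=7471641572325699/70368744177664
(4,0): OLD=178177739841/2147483648 → NEW=0, ERR=178177739841/2147483648
(4,1): OLD=4554932114893/34359738368 → NEW=255, ERR=-4206801168947/34359738368
(4,2): OLD=-23404198064605/549755813888 → NEW=0, ERR=-23404198064605/549755813888
(4,3): OLD=266263691193201/4398046511104 → NEW=0, ERR=266263691193201/4398046511104
(4,4): OLD=5302671118734467/35184372088832 → NEW=255, ERR=-3669343763917693/35184372088832
(4,5): OLD=23255474055174019/1125899906842624 → NEW=0, ERR=23255474055174019/1125899906842624
(4,6): OLD=2254616115909437061/18014398509481984 → NEW=0, ERR=2254616115909437061/18014398509481984
Output grid:
  Row 0: ....#..  (6 black, running=6)
  Row 1: .#....#  (5 black, running=11)
  Row 2: ...#.#.  (5 black, running=16)
  Row 3: ..#....  (6 black, running=22)
  Row 4: .#..#..  (5 black, running=27)

Answer: 27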